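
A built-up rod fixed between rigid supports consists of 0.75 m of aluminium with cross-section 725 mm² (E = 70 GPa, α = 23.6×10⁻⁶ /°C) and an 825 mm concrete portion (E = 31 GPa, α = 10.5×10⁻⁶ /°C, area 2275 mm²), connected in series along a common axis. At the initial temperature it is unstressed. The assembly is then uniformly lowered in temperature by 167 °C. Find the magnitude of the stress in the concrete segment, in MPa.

σ ≈ 73.1 MPa (tensile)

If the supports were absent, the total length change would be Σ αᵢΔT Lᵢ = 23.6×10⁻⁶×167×750 + 10.5×10⁻⁶×167×825 = 4.403 mm.
The rigid supports impose zero overall length change; the single axial force P common to all segments must satisfy P Σ Lᵢ/(AᵢEᵢ) = δ_free.
Σ Lᵢ/(AᵢEᵢ) = 750/(725×70×10³) + 825/(2275×31×10³) = 2.648×10⁻⁵ mm/N.
P = 4.403 / 2.648×10⁻⁵ = 166300 N = 166.3 kN, tensile.
σ_{concrete} = P / A = 166300 / 2275 = 73.09 MPa.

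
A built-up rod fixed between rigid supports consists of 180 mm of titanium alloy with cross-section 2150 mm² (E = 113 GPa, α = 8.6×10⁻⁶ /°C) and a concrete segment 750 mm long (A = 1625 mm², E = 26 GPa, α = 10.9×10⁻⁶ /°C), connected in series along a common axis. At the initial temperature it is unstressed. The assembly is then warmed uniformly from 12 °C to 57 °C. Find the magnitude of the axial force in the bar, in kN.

With the walls removed the bar would change length by δ_free = Σ αᵢΔT Lᵢ = 8.6×10⁻⁶×45×180 + 10.9×10⁻⁶×45×750 = 0.4375 mm.
The rigid supports impose zero overall length change; the single axial force P common to all segments must satisfy P Σ Lᵢ/(AᵢEᵢ) = δ_free.
Σ Lᵢ/(AᵢEᵢ) = 180/(2150×113×10³) + 750/(1625×26×10³) = 1.849×10⁻⁵ mm/N.
So P = 0.4375 / 1.849×10⁻⁵ = 23.66 kN, compressive.

P ≈ 23.7 kN (compressive)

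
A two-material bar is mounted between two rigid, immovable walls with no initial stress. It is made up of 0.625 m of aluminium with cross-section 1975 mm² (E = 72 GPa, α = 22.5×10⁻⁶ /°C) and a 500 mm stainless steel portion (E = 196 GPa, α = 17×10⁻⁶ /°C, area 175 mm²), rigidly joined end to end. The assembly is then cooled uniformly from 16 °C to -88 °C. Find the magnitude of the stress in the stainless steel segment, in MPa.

σ ≈ 707 MPa (tensile)

Free thermal contraction of the whole bar: Σ αᵢΔT Lᵢ = 22.5×10⁻⁶×104×625 + 17×10⁻⁶×104×500 = 2.346 mm.
The rigid supports impose zero overall length change; the single axial force P common to all segments must satisfy P Σ Lᵢ/(AᵢEᵢ) = δ_free.
Σ Lᵢ/(AᵢEᵢ) = 625/(1975×72×10³) + 500/(175×196×10³) = 1.897×10⁻⁵ mm/N.
P = 2.346 / 1.897×10⁻⁵ = 123700 N = 123.7 kN, tensile.
σ_{stainless steel} = P / A = 123700 / 175 = 706.7 MPa.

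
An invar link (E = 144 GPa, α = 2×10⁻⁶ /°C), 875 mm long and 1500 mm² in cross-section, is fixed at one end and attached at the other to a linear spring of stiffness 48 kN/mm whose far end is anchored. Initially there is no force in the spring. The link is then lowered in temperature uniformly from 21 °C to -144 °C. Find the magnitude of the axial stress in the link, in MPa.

If the spring were absent the link would shorten by αΔT L = 2×10⁻⁶ × 165 × 875 = 0.2888 mm.
With a force P in the spring, the elastic change of the link is PL/(AE) and that of the spring is P/k; compatibility requires their sum to equal δ_free.
P [ L/(AE) + 1/k ] = δ_free → P [ 875/(1500×144×10³) + 1/(48×10³) ] = 0.2888.
P = 0.2888 / 2.488×10⁻⁵ = 11600 N.
σ = P/A = 11600/1500 = 7.736 MPa.

σ ≈ 7.74 MPa (tensile)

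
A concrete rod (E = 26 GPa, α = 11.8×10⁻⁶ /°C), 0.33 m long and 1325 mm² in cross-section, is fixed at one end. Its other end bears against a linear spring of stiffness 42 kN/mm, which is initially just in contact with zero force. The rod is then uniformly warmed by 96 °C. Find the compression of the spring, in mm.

δ ≈ 0.267 mm

If the spring were absent the rod would lengthen by αΔT L = 11.8×10⁻⁶ × 96 × 330 = 0.3738 mm.
With a force P in the spring, the elastic change of the rod is PL/(AE) and that of the spring is P/k; compatibility requires their sum to equal δ_free.
So P = δ_free / [L/(AE) + 1/k] = 0.3738 / [ 330/(1325×26×10³) + 1/(42×10³) ].
P = 0.3738 / 3.339×10⁻⁵ = 11200 N.
Spring compression = P/k = 11200/(42×10³) = 0.2666 mm.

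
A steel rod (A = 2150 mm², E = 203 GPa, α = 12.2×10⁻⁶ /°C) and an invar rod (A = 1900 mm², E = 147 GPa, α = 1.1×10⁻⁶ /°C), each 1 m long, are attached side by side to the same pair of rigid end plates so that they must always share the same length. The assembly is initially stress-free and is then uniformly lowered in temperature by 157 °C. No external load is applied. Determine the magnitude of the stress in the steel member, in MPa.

σ ≈ 138 MPa (tensile)

The steel has the larger α, so on cooling it would change length more than the invar if both were free. The rigid plates force a common final length, so the steel is put into tension and the invar into compression, with equal and opposite forces P (no external load).
Setting the final lengths equal and cancelling L: (α₁ − α₂)ΔT = P/(A₁E₁) + P/(A₂E₂).
|α₁ − α₂|·ΔT = 11.1×10⁻⁶ × 157 = 0.001743.
1/(A₁E₁) + 1/(A₂E₂) = 1/(2150×203×10³) + 1/(1900×147×10³) = 5.872×10⁻⁹ N⁻¹.
So P = 0.001743 / 5.872×10⁻⁹ = 296.8 kN.
σ_{steel} = P/A₁ = 296800/2150 = 138 MPa, tensile.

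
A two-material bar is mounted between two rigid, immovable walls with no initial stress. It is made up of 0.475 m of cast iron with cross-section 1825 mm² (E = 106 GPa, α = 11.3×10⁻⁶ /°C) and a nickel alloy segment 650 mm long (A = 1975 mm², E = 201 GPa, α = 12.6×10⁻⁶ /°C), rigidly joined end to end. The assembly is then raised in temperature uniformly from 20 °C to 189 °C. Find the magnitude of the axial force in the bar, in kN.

P ≈ 560 kN (compressive)

If the supports were absent, the total length change would be Σ αᵢΔT Lᵢ = 11.3×10⁻⁶×169×475 + 12.6×10⁻⁶×169×650 = 2.291 mm.
Since the ends are fixed, an axial force P builds up, equal in every segment, with P · Σ Lᵢ/(AᵢEᵢ) = δ_free.
The series flexibility is Σ Lᵢ/(AᵢEᵢ) = 475/(1825×106×10³) + 650/(1975×201×10³) = 4.093×10⁻⁶ mm/N.
Hence P = δ_free / Σ(L/AE) = 2.291/4.093×10⁻⁶ = 559.8 kN (compressive).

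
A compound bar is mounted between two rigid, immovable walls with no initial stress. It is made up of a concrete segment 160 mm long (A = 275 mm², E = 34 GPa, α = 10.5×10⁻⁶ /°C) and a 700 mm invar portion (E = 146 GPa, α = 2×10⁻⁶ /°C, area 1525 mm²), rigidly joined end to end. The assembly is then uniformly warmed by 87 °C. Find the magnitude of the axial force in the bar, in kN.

If the supports were absent, the total length change would be Σ αᵢΔT Lᵢ = 10.5×10⁻⁶×87×160 + 2×10⁻⁶×87×700 = 0.268 mm.
The walls prevent any net length change, so an axial force P (same in every segment) develops. Compatibility: P · Σ Lᵢ/(AᵢEᵢ) = δ_free.
Σ Lᵢ/(AᵢEᵢ) = 160/(275×34×10³) + 700/(1525×146×10³) = 2.026×10⁻⁵ mm/N.
P = 0.268 / 2.026×10⁻⁵ = 13230 N = 13.23 kN, compressive.

P ≈ 13.2 kN (compressive)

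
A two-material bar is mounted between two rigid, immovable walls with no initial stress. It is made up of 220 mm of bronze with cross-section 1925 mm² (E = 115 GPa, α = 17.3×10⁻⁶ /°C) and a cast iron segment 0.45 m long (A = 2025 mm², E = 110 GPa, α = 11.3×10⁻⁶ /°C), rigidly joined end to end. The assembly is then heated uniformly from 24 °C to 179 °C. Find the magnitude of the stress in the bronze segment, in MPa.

σ ≈ 238 MPa (compressive)

If the supports were absent, the total length change would be Σ αᵢΔT Lᵢ = 17.3×10⁻⁶×155×220 + 11.3×10⁻⁶×155×450 = 1.378 mm.
Since the ends are fixed, an axial force P builds up, equal in every segment, with P · Σ Lᵢ/(AᵢEᵢ) = δ_free.
The series flexibility is Σ Lᵢ/(AᵢEᵢ) = 220/(1925×115×10³) + 450/(2025×110×10³) = 3.014×10⁻⁶ mm/N.
Hence P = δ_free / Σ(L/AE) = 1.378/3.014×10⁻⁶ = 457.2 kN (compressive).
σ_{bronze} = P / A = 457200 / 1925 = 237.5 MPa.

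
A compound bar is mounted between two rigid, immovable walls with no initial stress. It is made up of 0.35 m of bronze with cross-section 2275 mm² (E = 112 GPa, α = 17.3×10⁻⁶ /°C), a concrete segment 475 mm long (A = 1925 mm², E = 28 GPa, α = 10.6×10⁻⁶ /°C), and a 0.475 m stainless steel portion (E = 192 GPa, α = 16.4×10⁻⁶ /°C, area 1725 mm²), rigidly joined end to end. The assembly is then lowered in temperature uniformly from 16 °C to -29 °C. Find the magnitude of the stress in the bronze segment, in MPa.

If the supports were absent, the total length change would be Σ αᵢΔT Lᵢ = 17.3×10⁻⁶×45×350 + 10.6×10⁻⁶×45×475 + 16.4×10⁻⁶×45×475 = 0.8496 mm.
The rigid supports impose zero overall length change; the single axial force P common to all segments must satisfy P Σ Lᵢ/(AᵢEᵢ) = δ_free.
Σ Lᵢ/(AᵢEᵢ) = 350/(2275×112×10³) + 475/(1925×28×10³) + 475/(1725×192×10³) = 1.162×10⁻⁵ mm/N.
Hence P = δ_free / Σ(L/AE) = 0.8496/1.162×10⁻⁵ = 73.11 kN (tensile).
σ_{bronze} = P / A = 73110 / 2275 = 32.14 MPa.

σ ≈ 32.1 MPa (tensile)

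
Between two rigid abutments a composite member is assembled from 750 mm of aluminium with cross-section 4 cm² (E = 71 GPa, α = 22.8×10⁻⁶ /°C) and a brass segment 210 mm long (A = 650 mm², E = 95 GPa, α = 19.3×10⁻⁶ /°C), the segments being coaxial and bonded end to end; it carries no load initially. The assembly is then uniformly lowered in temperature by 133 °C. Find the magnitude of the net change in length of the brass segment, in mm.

|ΔL| ≈ 0.218 mm

If the supports were absent, the total length change would be Σ αᵢΔT Lᵢ = 22.8×10⁻⁶×133×750 + 19.3×10⁻⁶×133×210 = 2.813 mm.
The rigid supports impose zero overall length change; the single axial force P common to all segments must satisfy P Σ Lᵢ/(AᵢEᵢ) = δ_free.
The series flexibility is Σ Lᵢ/(AᵢEᵢ) = 750/(400×71×10³) + 210/(650×95×10³) = 2.981×10⁻⁵ mm/N.
Hence P = δ_free / Σ(L/AE) = 2.813/2.981×10⁻⁵ = 94.38 kN (tensile).
For the brass segment, free thermal change = 19.3×10⁻⁶×133×210 = 0.539 mm and elastic change from P = 94380×210/(650×95×10³) = 0.321 mm; these oppose, so the net change is 0.218 mm (segment shortens).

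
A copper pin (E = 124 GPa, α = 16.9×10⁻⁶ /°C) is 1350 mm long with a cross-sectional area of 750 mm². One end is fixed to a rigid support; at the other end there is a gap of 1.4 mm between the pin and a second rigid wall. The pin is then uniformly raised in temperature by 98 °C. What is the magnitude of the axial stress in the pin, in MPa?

σ ≈ 76.8 MPa (compressive)

Unrestrained expansion: δ_free = αΔT L = 16.9×10⁻⁶ × 98 × 1350 = 2.236 mm.
This exceeds the 1.4 mm gap, so the wall pushes back. The portion of expansion that must be recovered elastically is δ_free − gap = 2.236 − 1.4 = 0.8359 mm.
So σ = E(δ_free − g)/L = 124×10³ × 0.8359/1350 = 76.78 MPa.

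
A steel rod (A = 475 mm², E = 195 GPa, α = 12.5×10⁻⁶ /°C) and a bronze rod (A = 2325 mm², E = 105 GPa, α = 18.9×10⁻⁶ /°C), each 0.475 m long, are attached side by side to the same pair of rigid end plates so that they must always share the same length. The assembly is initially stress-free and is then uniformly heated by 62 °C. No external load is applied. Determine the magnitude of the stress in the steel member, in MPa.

σ ≈ 56.1 MPa (tensile)

Equilibrium of a rigid end plate with no external load gives equal and opposite internal forces ±P in the two members. Since α_{bronze} > α_{steel}, heating drives the bronze into compression and the steel into tension.
Equating the net (thermal + elastic) strains gives |α₁ − α₂|·ΔT = P·[1/(A₁E₁) + 1/(A₂E₂)].
|α₁ − α₂|·ΔT = 6.4×10⁻⁶ × 62 = 0.0003968.
1/(A₁E₁) + 1/(A₂E₂) = 1/(475×195×10³) + 1/(2325×105×10³) = 1.489×10⁻⁸ N⁻¹.
So P = 0.0003968 / 1.489×10⁻⁸ = 26.64 kN.
σ_{steel} = P/A₁ = 26640/475 = 56.09 MPa, tensile.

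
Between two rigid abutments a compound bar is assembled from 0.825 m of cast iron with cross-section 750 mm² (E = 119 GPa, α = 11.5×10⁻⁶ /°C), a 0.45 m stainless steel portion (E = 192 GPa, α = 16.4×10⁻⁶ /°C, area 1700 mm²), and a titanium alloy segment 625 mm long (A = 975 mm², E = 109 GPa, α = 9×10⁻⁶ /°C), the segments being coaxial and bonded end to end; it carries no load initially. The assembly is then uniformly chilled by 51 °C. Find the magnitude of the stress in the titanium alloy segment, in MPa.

With the walls removed the bar would change length by δ_free = Σ αᵢΔT Lᵢ = 11.5×10⁻⁶×51×825 + 16.4×10⁻⁶×51×450 + 9×10⁻⁶×51×625 = 1.147 mm.
The walls prevent any net length change, so an axial force P (same in every segment) develops. Compatibility: P · Σ Lᵢ/(AᵢEᵢ) = δ_free.
Σ Lᵢ/(AᵢEᵢ) = 825/(750×119×10³) + 450/(1700×192×10³) + 625/(975×109×10³) = 1.65×10⁻⁵ mm/N.
Hence P = δ_free / Σ(L/AE) = 1.147/1.65×10⁻⁵ = 69.51 kN (tensile).
σ_{titanium alloy} = P / A = 69510 / 975 = 71.29 MPa.

σ ≈ 71.3 MPa (tensile)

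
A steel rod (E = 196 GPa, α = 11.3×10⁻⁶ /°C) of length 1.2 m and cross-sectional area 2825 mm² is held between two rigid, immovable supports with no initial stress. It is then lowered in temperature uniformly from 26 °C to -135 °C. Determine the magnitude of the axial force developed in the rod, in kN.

P ≈ 1010 kN (tensile)

With zero net strain, σ = E·αΔT = 196 GPa × 11.3×10⁻⁶ × 161 = 356.6 MPa.
P = AEαΔT = 2825 × 196×10³ × 11.3×10⁻⁶ × 161 = 1007 kN (tensile).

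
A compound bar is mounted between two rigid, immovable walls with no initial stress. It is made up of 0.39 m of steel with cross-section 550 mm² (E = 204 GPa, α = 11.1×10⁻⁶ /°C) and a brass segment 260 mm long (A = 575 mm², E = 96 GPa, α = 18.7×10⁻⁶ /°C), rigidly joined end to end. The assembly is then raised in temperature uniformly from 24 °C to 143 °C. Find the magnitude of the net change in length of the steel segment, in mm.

If the supports were absent, the total length change would be Σ αᵢΔT Lᵢ = 11.1×10⁻⁶×119×390 + 18.7×10⁻⁶×119×260 = 1.094 mm.
Since the ends are fixed, an axial force P builds up, equal in every segment, with P · Σ Lᵢ/(AᵢEᵢ) = δ_free.
The series flexibility is Σ Lᵢ/(AᵢEᵢ) = 390/(550×204×10³) + 260/(575×96×10³) = 8.186×10⁻⁶ mm/N.
Hence P = δ_free / Σ(L/AE) = 1.094/8.186×10⁻⁶ = 133.6 kN (compressive).
For the steel segment, free thermal change = 11.1×10⁻⁶×119×390 = 0.5152 mm and elastic change from P = 133600×390/(550×204×10³) = 0.4644 mm; these oppose, so the net change is 0.0507 mm (segment lengthens).

|ΔL| ≈ 0.0507 mm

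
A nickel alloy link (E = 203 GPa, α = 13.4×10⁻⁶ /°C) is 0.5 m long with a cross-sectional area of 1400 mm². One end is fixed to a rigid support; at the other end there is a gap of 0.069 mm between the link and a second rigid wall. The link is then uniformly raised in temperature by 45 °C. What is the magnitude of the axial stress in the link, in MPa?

If the wall were absent the link would grow by αΔT L = 13.4×10⁻⁶ × 45 × 500 = 0.3015 mm.
The gap closes (δ_free > 0.069 mm) and the wall then resists a further 0.3015 − 0.069 = 0.2325 mm of expansion.
That suppressed elongation corresponds to σ = E·Δ/L = 203×10³ × 0.2325/500 = 94.39 MPa.

σ ≈ 94.4 MPa (compressive)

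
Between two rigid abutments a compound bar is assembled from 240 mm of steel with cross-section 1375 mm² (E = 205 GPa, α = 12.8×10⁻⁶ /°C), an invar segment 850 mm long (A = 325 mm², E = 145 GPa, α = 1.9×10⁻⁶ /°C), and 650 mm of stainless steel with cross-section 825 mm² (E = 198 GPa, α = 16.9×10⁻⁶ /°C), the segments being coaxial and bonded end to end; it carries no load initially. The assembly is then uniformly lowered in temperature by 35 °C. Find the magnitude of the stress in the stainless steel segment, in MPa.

Free thermal contraction of the whole bar: Σ αᵢΔT Lᵢ = 12.8×10⁻⁶×35×240 + 1.9×10⁻⁶×35×850 + 16.9×10⁻⁶×35×650 = 0.5485 mm.
Since the ends are fixed, an axial force P builds up, equal in every segment, with P · Σ Lᵢ/(AᵢEᵢ) = δ_free.
Σ Lᵢ/(AᵢEᵢ) = 240/(1375×205×10³) + 850/(325×145×10³) + 650/(825×198×10³) = 2.287×10⁻⁵ mm/N.
So P = 0.5485 / 2.287×10⁻⁵ = 23.99 kN, tensile.
σ_{stainless steel} = P / A = 23990 / 825 = 29.07 MPa.

σ ≈ 29.1 MPa (tensile)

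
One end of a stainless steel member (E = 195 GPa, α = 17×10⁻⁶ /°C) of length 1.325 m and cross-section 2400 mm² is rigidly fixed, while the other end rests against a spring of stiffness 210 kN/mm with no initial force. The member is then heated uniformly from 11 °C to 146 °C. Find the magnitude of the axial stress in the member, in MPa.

σ ≈ 167 MPa (compressive)

If the spring were absent the member would lengthen by αΔT L = 17×10⁻⁶ × 135 × 1325 = 3.041 mm.
Let P be the compressive force at the spring. The member shortens elastically by PL/(AE) and the spring compresses by P/k; together these equal δ_free.
P [ L/(AE) + 1/k ] = δ_free → P [ 1325/(2400×195×10³) + 1/(210×10³) ] = 3.041.
P = 3.041 / 7.593×10⁻⁶ = 400500 N.
σ = P/A = 400500/2400 = 166.9 MPa.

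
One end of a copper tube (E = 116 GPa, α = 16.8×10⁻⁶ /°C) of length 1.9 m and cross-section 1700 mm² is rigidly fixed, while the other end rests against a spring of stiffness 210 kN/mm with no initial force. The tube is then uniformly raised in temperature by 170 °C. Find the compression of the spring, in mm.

If the spring were absent the tube would lengthen by αΔT L = 16.8×10⁻⁶ × 170 × 1900 = 5.426 mm.
Let P be the compressive force at the spring. The tube shortens elastically by PL/(AE) and the spring compresses by P/k; together these equal δ_free.
So P = δ_free / [L/(AE) + 1/k] = 5.426 / [ 1900/(1700×116×10³) + 1/(210×10³) ].
P = 5.426 / 1.44×10⁻⁵ = 376900 N.
Spring compression = P/k = 376900/(210×10³) = 1.795 mm.

δ ≈ 1.79 mm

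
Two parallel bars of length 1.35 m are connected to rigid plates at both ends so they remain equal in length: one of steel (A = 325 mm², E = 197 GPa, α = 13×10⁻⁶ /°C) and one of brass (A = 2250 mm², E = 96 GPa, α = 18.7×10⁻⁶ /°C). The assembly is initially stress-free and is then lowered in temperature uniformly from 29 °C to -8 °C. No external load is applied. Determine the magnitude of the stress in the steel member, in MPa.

Equilibrium of a rigid end plate with no external load gives equal and opposite internal forces ±P in the two members. Since α_{brass} > α_{steel}, cooling drives the brass into tension and the steel into compression.
Compatibility of the two members (thermal + elastic change equal): (α₁ − α₂)ΔT = P·[1/(A₁E₁) + 1/(A₂E₂)].
|α₁ − α₂|·ΔT = 5.7×10⁻⁶ × 37 = 0.0002109.
1/(A₁E₁) + 1/(A₂E₂) = 1/(325×197×10³) + 1/(2250×96×10³) = 2.025×10⁻⁸ N⁻¹.
P = 0.0002109 / 2.025×10⁻⁸ = 10420 N = 10.42 kN.
σ_{steel} = P/A₁ = 10420/325 = 32.05 MPa, compressive.

σ ≈ 32 MPa (compressive)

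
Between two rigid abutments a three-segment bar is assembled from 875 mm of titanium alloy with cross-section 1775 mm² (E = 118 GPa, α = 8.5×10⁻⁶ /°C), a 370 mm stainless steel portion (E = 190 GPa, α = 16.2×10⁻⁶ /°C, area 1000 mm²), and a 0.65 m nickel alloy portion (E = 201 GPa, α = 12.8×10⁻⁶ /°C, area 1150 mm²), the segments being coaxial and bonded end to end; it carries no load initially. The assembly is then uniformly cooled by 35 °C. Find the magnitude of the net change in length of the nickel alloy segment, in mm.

|ΔL| ≈ 0.0517 mm

With the walls removed the bar would change length by δ_free = Σ αᵢΔT Lᵢ = 8.5×10⁻⁶×35×875 + 16.2×10⁻⁶×35×370 + 12.8×10⁻⁶×35×650 = 0.7613 mm.
Since the ends are fixed, an axial force P builds up, equal in every segment, with P · Σ Lᵢ/(AᵢEᵢ) = δ_free.
Σ Lᵢ/(AᵢEᵢ) = 875/(1775×118×10³) + 370/(1000×190×10³) + 650/(1150×201×10³) = 8.937×10⁻⁶ mm/N.
So P = 0.7613 / 8.937×10⁻⁶ = 85.19 kN, tensile.
For the nickel alloy segment, free thermal change = 12.8×10⁻⁶×35×650 = 0.2912 mm and elastic change from P = 85190×650/(1150×201×10³) = 0.2395 mm; these oppose, so the net change is 0.0517 mm (segment shortens).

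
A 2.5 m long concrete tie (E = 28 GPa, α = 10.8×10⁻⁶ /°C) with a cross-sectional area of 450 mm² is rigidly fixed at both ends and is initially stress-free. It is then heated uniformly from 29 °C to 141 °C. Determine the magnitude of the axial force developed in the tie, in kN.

P ≈ 15.2 kN (compressive)

The ends cannot move, so σ = EαΔT = 28×10³ × 10.8×10⁻⁶ × 112 = 33.87 MPa.
P = AEαΔT = 450 × 28×10³ × 10.8×10⁻⁶ × 112 = 15.24 kN (compressive).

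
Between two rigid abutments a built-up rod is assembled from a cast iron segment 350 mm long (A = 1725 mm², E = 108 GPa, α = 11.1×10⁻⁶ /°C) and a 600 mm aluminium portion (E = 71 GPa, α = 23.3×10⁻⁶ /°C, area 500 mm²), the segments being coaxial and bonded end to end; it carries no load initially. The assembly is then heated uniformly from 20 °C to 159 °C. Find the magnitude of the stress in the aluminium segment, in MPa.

σ ≈ 264 MPa (compressive)

Free thermal expansion of the whole bar: Σ αᵢΔT Lᵢ = 11.1×10⁻⁶×139×350 + 23.3×10⁻⁶×139×600 = 2.483 mm.
Since the ends are fixed, an axial force P builds up, equal in every segment, with P · Σ Lᵢ/(AᵢEᵢ) = δ_free.
The series flexibility is Σ Lᵢ/(AᵢEᵢ) = 350/(1725×108×10³) + 600/(500×71×10³) = 1.878×10⁻⁵ mm/N.
Hence P = δ_free / Σ(L/AE) = 2.483/1.878×10⁻⁵ = 132.2 kN (compressive).
σ_{aluminium} = P / A = 132200 / 500 = 264.5 MPa.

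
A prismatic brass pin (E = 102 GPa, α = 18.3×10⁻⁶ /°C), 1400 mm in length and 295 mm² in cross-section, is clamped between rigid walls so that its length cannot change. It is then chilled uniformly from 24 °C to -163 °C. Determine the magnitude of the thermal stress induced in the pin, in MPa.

σ ≈ 349 MPa (tensile)

Because both ends are immovable the net strain is zero, and the suppressed thermal strain is αΔT = 18.3×10⁻⁶ × 187 = 3422.1×10⁻⁶.
The stress required to suppress this strain is σ = Eε = 102×10³ × 3422.1×10⁻⁶ = 349.1 MPa, tensile since the pin is trying to contract.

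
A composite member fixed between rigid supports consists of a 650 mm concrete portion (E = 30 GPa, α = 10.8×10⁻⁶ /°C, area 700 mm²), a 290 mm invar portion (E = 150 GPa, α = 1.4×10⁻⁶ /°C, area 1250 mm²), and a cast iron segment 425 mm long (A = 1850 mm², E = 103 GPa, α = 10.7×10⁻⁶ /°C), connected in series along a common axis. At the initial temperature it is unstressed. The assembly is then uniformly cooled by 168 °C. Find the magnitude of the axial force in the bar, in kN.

P ≈ 57.9 kN (tensile)

Free thermal contraction of the whole bar: Σ αᵢΔT Lᵢ = 10.8×10⁻⁶×168×650 + 1.4×10⁻⁶×168×290 + 10.7×10⁻⁶×168×425 = 2.012 mm.
Since the ends are fixed, an axial force P builds up, equal in every segment, with P · Σ Lᵢ/(AᵢEᵢ) = δ_free.
The series flexibility is Σ Lᵢ/(AᵢEᵢ) = 650/(700×30×10³) + 290/(1250×150×10³) + 425/(1850×103×10³) = 3.473×10⁻⁵ mm/N.
Hence P = δ_free / Σ(L/AE) = 2.012/3.473×10⁻⁵ = 57.92 kN (tensile).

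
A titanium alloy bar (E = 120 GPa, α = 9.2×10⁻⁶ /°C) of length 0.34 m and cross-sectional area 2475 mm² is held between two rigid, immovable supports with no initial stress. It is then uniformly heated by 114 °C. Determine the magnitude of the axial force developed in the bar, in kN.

With zero net strain, σ = E·αΔT = 120 GPa × 9.2×10⁻⁶ × 114 = 125.9 MPa.
P = AEαΔT = 2475 × 120×10³ × 9.2×10⁻⁶ × 114 = 311.5 kN (compressive).

P ≈ 311 kN (compressive)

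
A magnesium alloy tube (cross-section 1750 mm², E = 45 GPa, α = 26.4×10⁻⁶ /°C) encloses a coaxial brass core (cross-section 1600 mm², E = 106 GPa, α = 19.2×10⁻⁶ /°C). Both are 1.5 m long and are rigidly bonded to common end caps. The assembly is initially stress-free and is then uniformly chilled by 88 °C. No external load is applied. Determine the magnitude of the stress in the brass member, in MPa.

The magnesium alloy has the larger α, so on cooling it would change length more than the brass if both were free. The rigid plates force a common final length, so the magnesium alloy is put into tension and the brass into compression, with equal and opposite forces P (no external load).
Compatibility of the two members (thermal + elastic change equal): (α₁ − α₂)ΔT = P·[1/(A₁E₁) + 1/(A₂E₂)].
|α₁ − α₂|·ΔT = 7.2×10⁻⁶ × 88 = 0.0006336.
1/(A₁E₁) + 1/(A₂E₂) = 1/(1750×45×10³) + 1/(1600×106×10³) = 1.859×10⁻⁸ N⁻¹.
So P = 0.0006336 / 1.859×10⁻⁸ = 34.07 kN.
σ_{brass} = P/A₂ = 34070/1600 = 21.3 MPa, compressive.

σ ≈ 21.3 MPa (compressive)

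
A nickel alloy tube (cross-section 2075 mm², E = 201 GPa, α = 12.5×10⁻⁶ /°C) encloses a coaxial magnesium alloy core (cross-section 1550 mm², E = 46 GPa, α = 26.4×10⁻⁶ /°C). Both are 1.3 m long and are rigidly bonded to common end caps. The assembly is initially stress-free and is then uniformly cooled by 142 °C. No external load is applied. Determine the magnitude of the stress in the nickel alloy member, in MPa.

σ ≈ 57.9 MPa (compressive)

The magnesium alloy has the larger α, so on cooling it would change length more than the nickel alloy if both were free. The rigid plates force a common final length, so the magnesium alloy is put into tension and the nickel alloy into compression, with equal and opposite forces P (no external load).
Compatibility of the two members (thermal + elastic change equal): (α₁ − α₂)ΔT = P·[1/(A₁E₁) + 1/(A₂E₂)].
|α₁ − α₂|·ΔT = 13.9×10⁻⁶ × 142 = 0.001974.
1/(A₁E₁) + 1/(A₂E₂) = 1/(2075×201×10³) + 1/(1550×46×10³) = 1.642×10⁻⁸ N⁻¹.
P = 0.001974 / 1.642×10⁻⁸ = 120200 N = 120.2 kN.
σ_{nickel alloy} = P/A₁ = 120200/2075 = 57.92 MPa, compressive.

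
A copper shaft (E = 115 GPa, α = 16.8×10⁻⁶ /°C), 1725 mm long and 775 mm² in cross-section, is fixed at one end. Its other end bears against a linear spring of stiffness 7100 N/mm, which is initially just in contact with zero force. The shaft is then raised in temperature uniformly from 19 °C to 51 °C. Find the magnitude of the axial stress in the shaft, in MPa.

σ ≈ 7.47 MPa (compressive)

If the spring were absent the shaft would lengthen by αΔT L = 16.8×10⁻⁶ × 32 × 1725 = 0.9274 mm.
Let P be the compressive force at the spring. The shaft shortens elastically by PL/(AE) and the spring compresses by P/k; together these equal δ_free.
So P = δ_free / [L/(AE) + 1/k] = 0.9274 / [ 1725/(775×115×10³) + 1/(7100) ].
P = 0.9274 / 0.0001602 = 5789 N.
σ = P/A = 5789/775 = 7.469 MPa.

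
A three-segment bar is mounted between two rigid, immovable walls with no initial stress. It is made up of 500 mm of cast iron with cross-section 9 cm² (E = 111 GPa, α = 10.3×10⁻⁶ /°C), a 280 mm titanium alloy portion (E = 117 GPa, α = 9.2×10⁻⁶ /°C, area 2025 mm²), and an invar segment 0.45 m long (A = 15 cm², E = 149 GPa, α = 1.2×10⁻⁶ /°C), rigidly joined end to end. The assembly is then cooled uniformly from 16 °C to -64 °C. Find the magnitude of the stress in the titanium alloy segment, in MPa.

σ ≈ 39.8 MPa (tensile)

Free thermal contraction of the whole bar: Σ αᵢΔT Lᵢ = 10.3×10⁻⁶×80×500 + 9.2×10⁻⁶×80×280 + 1.2×10⁻⁶×80×450 = 0.6613 mm.
The walls prevent any net length change, so an axial force P (same in every segment) develops. Compatibility: P · Σ Lᵢ/(AᵢEᵢ) = δ_free.
The series flexibility is Σ Lᵢ/(AᵢEᵢ) = 500/(900×111×10³) + 280/(2025×117×10³) + 450/(1500×149×10³) = 8.2×10⁻⁶ mm/N.
Hence P = δ_free / Σ(L/AE) = 0.6613/8.2×10⁻⁶ = 80.64 kN (tensile).
σ_{titanium alloy} = P / A = 80640 / 2025 = 39.82 MPa.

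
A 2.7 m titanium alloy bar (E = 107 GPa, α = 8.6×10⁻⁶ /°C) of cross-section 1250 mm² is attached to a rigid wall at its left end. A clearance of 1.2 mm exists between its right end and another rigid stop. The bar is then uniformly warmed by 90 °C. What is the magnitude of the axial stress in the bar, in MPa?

Unrestrained expansion: δ_free = αΔT L = 8.6×10⁻⁶ × 90 × 2700 = 2.09 mm.
This exceeds the 1.2 mm gap, so the wall pushes back. The portion of expansion that must be recovered elastically is δ_free − gap = 2.09 − 1.2 = 0.8898 mm.
That suppressed elongation corresponds to σ = E·Δ/L = 107×10³ × 0.8898/2700 = 35.26 MPa.

σ ≈ 35.3 MPa (compressive)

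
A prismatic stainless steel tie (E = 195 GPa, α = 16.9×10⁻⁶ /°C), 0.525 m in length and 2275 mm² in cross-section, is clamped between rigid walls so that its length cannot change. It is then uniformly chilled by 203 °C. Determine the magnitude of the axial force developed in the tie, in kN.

With zero net strain, σ = E·αΔT = 195 GPa × 16.9×10⁻⁶ × 203 = 669 MPa.
Axial force P = σA = 669 × 2275 = 1.522×10⁶ N = 1522 kN, tensile.

P ≈ 1520 kN (tensile)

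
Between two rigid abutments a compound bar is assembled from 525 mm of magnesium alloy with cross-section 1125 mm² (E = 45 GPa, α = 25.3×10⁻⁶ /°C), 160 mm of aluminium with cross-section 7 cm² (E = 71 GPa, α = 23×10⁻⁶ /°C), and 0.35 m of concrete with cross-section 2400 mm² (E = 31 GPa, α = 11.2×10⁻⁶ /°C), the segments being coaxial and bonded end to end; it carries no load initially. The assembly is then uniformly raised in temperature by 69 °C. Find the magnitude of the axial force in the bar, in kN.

P ≈ 78.8 kN (compressive)

With the walls removed the bar would change length by δ_free = Σ αᵢΔT Lᵢ = 25.3×10⁻⁶×69×525 + 23×10⁻⁶×69×160 + 11.2×10⁻⁶×69×350 = 1.441 mm.
Since the ends are fixed, an axial force P builds up, equal in every segment, with P · Σ Lᵢ/(AᵢEᵢ) = δ_free.
Σ Lᵢ/(AᵢEᵢ) = 525/(1125×45×10³) + 160/(700×71×10³) + 350/(2400×31×10³) = 1.829×10⁻⁵ mm/N.
So P = 1.441 / 1.829×10⁻⁵ = 78.76 kN, compressive.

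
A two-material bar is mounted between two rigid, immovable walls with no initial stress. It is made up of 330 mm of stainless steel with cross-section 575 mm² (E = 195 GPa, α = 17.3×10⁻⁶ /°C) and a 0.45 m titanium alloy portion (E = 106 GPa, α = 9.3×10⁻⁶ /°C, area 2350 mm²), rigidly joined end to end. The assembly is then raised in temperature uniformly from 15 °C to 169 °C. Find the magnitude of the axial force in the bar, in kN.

P ≈ 321 kN (compressive)

If the supports were absent, the total length change would be Σ αᵢΔT Lᵢ = 17.3×10⁻⁶×154×330 + 9.3×10⁻⁶×154×450 = 1.524 mm.
The walls prevent any net length change, so an axial force P (same in every segment) develops. Compatibility: P · Σ Lᵢ/(AᵢEᵢ) = δ_free.
Σ Lᵢ/(AᵢEᵢ) = 330/(575×195×10³) + 450/(2350×106×10³) = 4.75×10⁻⁶ mm/N.
Hence P = δ_free / Σ(L/AE) = 1.524/4.75×10⁻⁶ = 320.8 kN (compressive).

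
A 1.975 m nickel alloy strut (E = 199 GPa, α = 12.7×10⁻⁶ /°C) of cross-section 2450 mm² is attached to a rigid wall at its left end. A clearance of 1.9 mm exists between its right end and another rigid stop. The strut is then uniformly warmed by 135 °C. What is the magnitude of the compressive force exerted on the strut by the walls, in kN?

If the wall were absent the strut would grow by αΔT L = 12.7×10⁻⁶ × 135 × 1975 = 3.386 mm.
The gap closes (δ_free > 1.9 mm) and the wall then resists a further 3.386 − 1.9 = 1.486 mm of expansion.
Compatibility: PL/(AE) = 1.486 mm, so σ = P/A = E × (1.486/1975) = 149.7 MPa.
Force on the wall = σA = 149.7 × 2450 mm² = 366.9 kN.

P ≈ 367 kN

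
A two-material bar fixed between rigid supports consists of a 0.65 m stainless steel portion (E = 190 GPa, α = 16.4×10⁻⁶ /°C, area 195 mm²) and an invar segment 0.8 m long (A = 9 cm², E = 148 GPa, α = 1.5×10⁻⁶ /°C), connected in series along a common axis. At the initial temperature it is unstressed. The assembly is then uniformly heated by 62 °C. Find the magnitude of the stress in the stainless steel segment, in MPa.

σ ≈ 160 MPa (compressive)

With the walls removed the bar would change length by δ_free = Σ αᵢΔT Lᵢ = 16.4×10⁻⁶×62×650 + 1.5×10⁻⁶×62×800 = 0.7353 mm.
The walls prevent any net length change, so an axial force P (same in every segment) develops. Compatibility: P · Σ Lᵢ/(AᵢEᵢ) = δ_free.
Σ Lᵢ/(AᵢEᵢ) = 650/(195×190×10³) + 800/(900×148×10³) = 2.355×10⁻⁵ mm/N.
P = 0.7353 / 2.355×10⁻⁵ = 31220 N = 31.22 kN, compressive.
σ_{stainless steel} = P / A = 31220 / 195 = 160.1 MPa.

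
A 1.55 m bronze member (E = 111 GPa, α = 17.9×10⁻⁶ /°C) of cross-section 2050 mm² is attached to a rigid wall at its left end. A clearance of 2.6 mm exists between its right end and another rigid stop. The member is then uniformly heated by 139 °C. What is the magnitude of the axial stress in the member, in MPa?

Unrestrained expansion: δ_free = αΔT L = 17.9×10⁻⁶ × 139 × 1550 = 3.857 mm.
After closing the 2.6 mm clearance, 3.857 − 2.6 = 1.257 mm of expansion remains to be suppressed by the wall.
So σ = E(δ_free − g)/L = 111×10³ × 1.257/1550 = 89.99 MPa.

σ ≈ 90 MPa (compressive)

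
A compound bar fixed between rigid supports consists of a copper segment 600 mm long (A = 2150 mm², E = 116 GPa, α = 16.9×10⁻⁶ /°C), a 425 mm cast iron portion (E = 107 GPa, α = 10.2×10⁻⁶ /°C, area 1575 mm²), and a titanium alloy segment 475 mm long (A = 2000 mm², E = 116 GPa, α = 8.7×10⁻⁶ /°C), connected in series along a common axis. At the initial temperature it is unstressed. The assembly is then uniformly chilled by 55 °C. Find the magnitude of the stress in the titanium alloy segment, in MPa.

Free thermal contraction of the whole bar: Σ αᵢΔT Lᵢ = 16.9×10⁻⁶×55×600 + 10.2×10⁻⁶×55×425 + 8.7×10⁻⁶×55×475 = 1.023 mm.
Since the ends are fixed, an axial force P builds up, equal in every segment, with P · Σ Lᵢ/(AᵢEᵢ) = δ_free.
The series flexibility is Σ Lᵢ/(AᵢEᵢ) = 600/(2150×116×10³) + 425/(1575×107×10³) + 475/(2000×116×10³) = 6.975×10⁻⁶ mm/N.
P = 1.023 / 6.975×10⁻⁶ = 146700 N = 146.7 kN, tensile.
σ_{titanium alloy} = P / A = 146700 / 2000 = 73.36 MPa.

σ ≈ 73.4 MPa (tensile)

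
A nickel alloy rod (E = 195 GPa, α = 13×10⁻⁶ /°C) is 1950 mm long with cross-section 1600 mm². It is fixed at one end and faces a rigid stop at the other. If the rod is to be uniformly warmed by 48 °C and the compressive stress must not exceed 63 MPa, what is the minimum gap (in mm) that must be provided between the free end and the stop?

With no wall the rod would lengthen by αΔT L = 13×10⁻⁶ × 48 × 1950 = 1.217 mm.
A stress of 63 MPa corresponds to the wall pushing the rod back by σL/E = 63×1950/(195×10³) = 0.63 mm.
So the gap has to take up the difference, g_min = δ_free − σL/E = 1.217 − 0.63 = 0.5868 mm.

g ≈ 0.587 mm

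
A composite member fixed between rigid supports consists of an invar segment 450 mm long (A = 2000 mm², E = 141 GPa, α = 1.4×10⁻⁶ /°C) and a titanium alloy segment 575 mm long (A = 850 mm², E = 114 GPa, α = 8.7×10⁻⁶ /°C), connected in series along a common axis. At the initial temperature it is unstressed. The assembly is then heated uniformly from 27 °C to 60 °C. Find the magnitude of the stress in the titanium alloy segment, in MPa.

If the supports were absent, the total length change would be Σ αᵢΔT Lᵢ = 1.4×10⁻⁶×33×450 + 8.7×10⁻⁶×33×575 = 0.1859 mm.
The walls prevent any net length change, so an axial force P (same in every segment) develops. Compatibility: P · Σ Lᵢ/(AᵢEᵢ) = δ_free.
The series flexibility is Σ Lᵢ/(AᵢEᵢ) = 450/(2000×141×10³) + 575/(850×114×10³) = 7.53×10⁻⁶ mm/N.
P = 0.1859 / 7.53×10⁻⁶ = 24690 N = 24.69 kN, compressive.
σ_{titanium alloy} = P / A = 24690 / 850 = 29.04 MPa.

σ ≈ 29 MPa (compressive)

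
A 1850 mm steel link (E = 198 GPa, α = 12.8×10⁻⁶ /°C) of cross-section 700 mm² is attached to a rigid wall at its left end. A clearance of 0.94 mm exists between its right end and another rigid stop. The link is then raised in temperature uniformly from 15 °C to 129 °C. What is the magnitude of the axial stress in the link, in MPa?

σ ≈ 188 MPa (compressive)

Free thermal elongation = αΔT L = 12.8×10⁻⁶ × 114 × 1850 = 2.7 mm.
After closing the 0.94 mm clearance, 2.7 − 0.94 = 1.76 mm of expansion remains to be suppressed by the wall.
That suppressed elongation corresponds to σ = E·Δ/L = 198×10³ × 1.76/1850 = 188.3 MPa.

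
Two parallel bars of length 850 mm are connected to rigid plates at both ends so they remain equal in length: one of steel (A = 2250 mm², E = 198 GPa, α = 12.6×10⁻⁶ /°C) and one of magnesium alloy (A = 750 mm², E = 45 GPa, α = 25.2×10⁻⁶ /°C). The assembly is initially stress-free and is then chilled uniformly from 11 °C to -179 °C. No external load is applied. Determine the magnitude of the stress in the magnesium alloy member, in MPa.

The magnesium alloy has the larger α, so on cooling it would change length more than the steel if both were free. The rigid plates force a common final length, so the magnesium alloy is put into tension and the steel into compression, with equal and opposite forces P (no external load).
Compatibility of the two members (thermal + elastic change equal): (α₁ − α₂)ΔT = P·[1/(A₁E₁) + 1/(A₂E₂)].
|α₁ − α₂|·ΔT = 12.6×10⁻⁶ × 190 = 0.002394.
1/(A₁E₁) + 1/(A₂E₂) = 1/(2250×198×10³) + 1/(750×45×10³) = 3.187×10⁻⁸ N⁻¹.
P = 0.002394 / 3.187×10⁻⁸ = 75110 N = 75.11 kN.
σ_{magnesium alloy} = P/A₂ = 75110/750 = 100.1 MPa, tensile.

σ ≈ 100 MPa (tensile)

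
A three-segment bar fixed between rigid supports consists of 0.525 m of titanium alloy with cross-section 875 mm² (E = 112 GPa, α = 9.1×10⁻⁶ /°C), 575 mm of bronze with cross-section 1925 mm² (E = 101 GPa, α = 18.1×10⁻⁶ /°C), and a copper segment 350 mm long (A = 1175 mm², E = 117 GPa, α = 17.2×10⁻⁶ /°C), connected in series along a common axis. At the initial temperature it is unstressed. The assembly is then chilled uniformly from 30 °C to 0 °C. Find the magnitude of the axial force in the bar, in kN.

Free thermal contraction of the whole bar: Σ αᵢΔT Lᵢ = 9.1×10⁻⁶×30×525 + 18.1×10⁻⁶×30×575 + 17.2×10⁻⁶×30×350 = 0.6361 mm.
Since the ends are fixed, an axial force P builds up, equal in every segment, with P · Σ Lᵢ/(AᵢEᵢ) = δ_free.
Σ Lᵢ/(AᵢEᵢ) = 525/(875×112×10³) + 575/(1925×101×10³) + 350/(1175×117×10³) = 1.086×10⁻⁵ mm/N.
So P = 0.6361 / 1.086×10⁻⁵ = 58.57 kN, tensile.

P ≈ 58.6 kN (tensile)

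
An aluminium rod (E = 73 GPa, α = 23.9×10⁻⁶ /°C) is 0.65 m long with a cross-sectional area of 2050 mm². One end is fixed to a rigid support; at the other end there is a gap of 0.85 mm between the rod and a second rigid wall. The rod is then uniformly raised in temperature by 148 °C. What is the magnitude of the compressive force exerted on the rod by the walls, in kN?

P ≈ 334 kN

Free thermal elongation = αΔT L = 23.9×10⁻⁶ × 148 × 650 = 2.299 mm.
The gap closes (δ_free > 0.85 mm) and the wall then resists a further 2.299 − 0.85 = 1.449 mm of expansion.
Compatibility: PL/(AE) = 1.449 mm, so σ = P/A = E × (1.449/650) = 162.8 MPa.
Force on the wall = σA = 162.8 × 2050 mm² = 333.6 kN.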